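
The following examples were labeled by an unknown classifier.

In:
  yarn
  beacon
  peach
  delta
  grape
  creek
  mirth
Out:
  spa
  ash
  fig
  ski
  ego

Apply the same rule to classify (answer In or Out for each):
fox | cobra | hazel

Out, In, In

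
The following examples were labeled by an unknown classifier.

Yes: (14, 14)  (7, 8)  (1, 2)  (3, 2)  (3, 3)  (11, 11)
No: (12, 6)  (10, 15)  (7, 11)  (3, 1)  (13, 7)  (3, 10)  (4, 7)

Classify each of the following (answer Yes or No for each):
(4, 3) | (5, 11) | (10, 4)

Yes, No, No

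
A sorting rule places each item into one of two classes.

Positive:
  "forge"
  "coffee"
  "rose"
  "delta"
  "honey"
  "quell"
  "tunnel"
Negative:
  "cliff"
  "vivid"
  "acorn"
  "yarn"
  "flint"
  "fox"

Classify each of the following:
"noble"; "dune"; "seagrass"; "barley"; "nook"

Positive, Positive, Positive, Positive, Negative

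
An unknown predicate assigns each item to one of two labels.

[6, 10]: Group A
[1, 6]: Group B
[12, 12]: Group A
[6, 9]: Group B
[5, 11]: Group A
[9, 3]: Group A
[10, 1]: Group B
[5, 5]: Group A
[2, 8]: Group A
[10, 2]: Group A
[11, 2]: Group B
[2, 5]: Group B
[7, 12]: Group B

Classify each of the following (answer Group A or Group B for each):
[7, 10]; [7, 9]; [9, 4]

Group B, Group A, Group B

Rule: sum is even. This holds for each 'Group A' example and fails for each 'Group B' one.
Group B: [7, 10], since 7+10 = 17.
Group A: [7, 9], since 7+9 = 16.
Group B: [9, 4], since 9+4 = 13.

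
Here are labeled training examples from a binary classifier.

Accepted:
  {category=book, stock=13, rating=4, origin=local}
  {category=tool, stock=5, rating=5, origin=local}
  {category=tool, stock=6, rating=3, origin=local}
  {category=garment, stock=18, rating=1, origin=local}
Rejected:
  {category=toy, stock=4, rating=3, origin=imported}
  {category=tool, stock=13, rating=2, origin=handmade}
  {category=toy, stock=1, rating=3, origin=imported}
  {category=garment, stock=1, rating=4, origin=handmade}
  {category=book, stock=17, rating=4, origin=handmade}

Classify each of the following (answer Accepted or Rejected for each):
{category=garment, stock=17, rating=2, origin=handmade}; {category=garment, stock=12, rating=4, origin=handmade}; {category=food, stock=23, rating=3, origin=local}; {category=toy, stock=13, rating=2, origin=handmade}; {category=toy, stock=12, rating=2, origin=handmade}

Rejected, Rejected, Accepted, Rejected, Rejected

A rule that fits every label: origin is local — true of each 'Accepted' example, false of each 'Rejected' one.
{category=garment, stock=17, rating=2, origin=handmade}: origin is handmade — does not fit, so Rejected.
{category=garment, stock=12, rating=4, origin=handmade}: origin is handmade — does not fit, so Rejected.
{category=food, stock=23, rating=3, origin=local}: origin is local — passes, so Accepted.
{category=toy, stock=13, rating=2, origin=handmade}: origin is handmade — does not fit, so Rejected.
{category=toy, stock=12, rating=2, origin=handmade}: origin is handmade — does not fit, so Rejected.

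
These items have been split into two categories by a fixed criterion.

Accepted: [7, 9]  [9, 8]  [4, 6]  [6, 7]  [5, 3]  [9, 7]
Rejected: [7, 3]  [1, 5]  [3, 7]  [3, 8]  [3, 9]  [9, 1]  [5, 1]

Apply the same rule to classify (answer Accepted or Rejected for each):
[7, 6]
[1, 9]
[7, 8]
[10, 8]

Accepted, Rejected, Accepted, Accepted

A rule that fits every label: |first − second| ≤ 2 — true of each 'Accepted' example, false of each 'Rejected' one.
Accepted: [7, 6], since |7−6| = 1. Rejected: [1, 9], since |1−9| = 8. Accepted: [7, 8], since |7−8| = 1. Accepted: [10, 8], since |10−8| = 2.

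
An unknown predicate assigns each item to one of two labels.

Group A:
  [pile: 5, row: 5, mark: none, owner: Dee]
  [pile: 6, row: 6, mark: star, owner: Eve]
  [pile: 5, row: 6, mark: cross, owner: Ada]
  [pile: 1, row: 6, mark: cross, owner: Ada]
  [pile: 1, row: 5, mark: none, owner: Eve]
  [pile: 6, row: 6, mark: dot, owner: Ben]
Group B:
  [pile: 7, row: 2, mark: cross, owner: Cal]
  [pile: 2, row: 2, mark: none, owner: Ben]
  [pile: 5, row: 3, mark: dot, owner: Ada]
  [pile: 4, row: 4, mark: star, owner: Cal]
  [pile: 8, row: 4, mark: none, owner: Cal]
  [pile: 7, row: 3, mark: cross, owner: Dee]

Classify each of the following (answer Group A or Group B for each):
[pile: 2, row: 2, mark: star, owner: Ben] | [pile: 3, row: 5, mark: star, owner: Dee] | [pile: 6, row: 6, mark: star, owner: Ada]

Group B, Group A, Group A

The common property of the 'Group A' items is: row ≥ 5. No 'Group B' item has it.
[pile: 2, row: 2, mark: star, owner: Ben]: Group B (row = 2). [pile: 3, row: 5, mark: star, owner: Dee]: Group A (row = 5). [pile: 6, row: 6, mark: star, owner: Ada]: Group A (row = 6).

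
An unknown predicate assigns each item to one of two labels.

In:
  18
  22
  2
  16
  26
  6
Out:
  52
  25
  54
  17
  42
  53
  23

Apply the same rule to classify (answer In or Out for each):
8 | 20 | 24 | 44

The classifier is using: even AND at most 26.
8 → 8 is even, 8 ≤ 26 → In.
20 → 20 is even, 20 ≤ 26 → In.
24 → 24 is even, 24 ≤ 26 → In.
44 → 44 is even, 44 > 26 → Out.

In, In, In, Out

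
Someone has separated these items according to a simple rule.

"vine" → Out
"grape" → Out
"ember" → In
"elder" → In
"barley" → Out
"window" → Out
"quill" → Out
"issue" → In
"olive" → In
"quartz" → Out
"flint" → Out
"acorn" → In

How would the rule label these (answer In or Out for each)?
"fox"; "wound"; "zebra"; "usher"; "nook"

Out, Out, Out, In, Out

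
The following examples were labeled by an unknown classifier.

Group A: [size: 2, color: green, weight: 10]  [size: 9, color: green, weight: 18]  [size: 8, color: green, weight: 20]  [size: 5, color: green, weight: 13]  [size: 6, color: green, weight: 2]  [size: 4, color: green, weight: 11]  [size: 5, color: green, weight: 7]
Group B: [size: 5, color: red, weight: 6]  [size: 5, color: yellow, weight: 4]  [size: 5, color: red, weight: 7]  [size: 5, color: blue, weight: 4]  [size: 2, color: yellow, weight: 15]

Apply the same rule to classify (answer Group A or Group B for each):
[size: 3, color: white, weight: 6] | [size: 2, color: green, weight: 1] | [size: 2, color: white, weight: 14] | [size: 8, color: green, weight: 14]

Checking candidate rules against both groups, what survives is: color is green.

Group B, Group A, Group B, Group A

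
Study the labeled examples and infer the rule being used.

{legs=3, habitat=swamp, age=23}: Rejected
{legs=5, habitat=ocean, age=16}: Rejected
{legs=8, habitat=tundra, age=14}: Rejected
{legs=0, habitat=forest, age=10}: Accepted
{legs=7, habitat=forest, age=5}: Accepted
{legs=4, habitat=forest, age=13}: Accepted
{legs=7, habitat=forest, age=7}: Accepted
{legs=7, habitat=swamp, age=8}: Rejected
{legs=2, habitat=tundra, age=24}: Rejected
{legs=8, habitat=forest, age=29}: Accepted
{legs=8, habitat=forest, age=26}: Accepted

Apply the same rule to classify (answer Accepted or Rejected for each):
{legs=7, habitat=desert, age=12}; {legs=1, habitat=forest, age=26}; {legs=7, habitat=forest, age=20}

A rule that fits every label: habitat is forest — true of each 'Accepted' example, false of each 'Rejected' one.
{legs=7, habitat=desert, age=12}: habitat is desert, lacks this property → Rejected.
{legs=1, habitat=forest, age=26}: habitat is forest, matches → Accepted.
{legs=7, habitat=forest, age=20}: habitat is forest, matches → Accepted.

Rejected, Accepted, Accepted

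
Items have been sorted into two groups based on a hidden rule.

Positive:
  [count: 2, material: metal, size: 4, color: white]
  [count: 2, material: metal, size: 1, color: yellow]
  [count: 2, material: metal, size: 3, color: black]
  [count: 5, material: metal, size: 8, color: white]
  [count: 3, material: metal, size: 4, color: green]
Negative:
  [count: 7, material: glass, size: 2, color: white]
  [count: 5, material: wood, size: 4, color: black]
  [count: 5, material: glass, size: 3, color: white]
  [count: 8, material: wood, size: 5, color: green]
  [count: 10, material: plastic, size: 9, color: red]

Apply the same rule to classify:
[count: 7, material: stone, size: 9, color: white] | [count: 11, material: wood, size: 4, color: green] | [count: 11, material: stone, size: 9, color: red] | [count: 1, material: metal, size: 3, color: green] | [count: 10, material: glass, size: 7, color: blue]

The common property of the 'Positive' items is: material is metal. No 'Negative' item has it.

Negative, Negative, Negative, Positive, Negative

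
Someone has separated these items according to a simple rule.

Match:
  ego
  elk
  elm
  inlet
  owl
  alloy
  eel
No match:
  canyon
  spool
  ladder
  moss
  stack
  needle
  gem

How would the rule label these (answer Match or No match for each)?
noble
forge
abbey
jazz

The simplest hypothesis consistent with all the labels is: starts with a vowel.
No match: noble, since starts with 'n'. No match: forge, since starts with 'f'. Match: abbey, since starts with 'a'. No match: jazz, since starts with 'j'.

No match, No match, Match, No match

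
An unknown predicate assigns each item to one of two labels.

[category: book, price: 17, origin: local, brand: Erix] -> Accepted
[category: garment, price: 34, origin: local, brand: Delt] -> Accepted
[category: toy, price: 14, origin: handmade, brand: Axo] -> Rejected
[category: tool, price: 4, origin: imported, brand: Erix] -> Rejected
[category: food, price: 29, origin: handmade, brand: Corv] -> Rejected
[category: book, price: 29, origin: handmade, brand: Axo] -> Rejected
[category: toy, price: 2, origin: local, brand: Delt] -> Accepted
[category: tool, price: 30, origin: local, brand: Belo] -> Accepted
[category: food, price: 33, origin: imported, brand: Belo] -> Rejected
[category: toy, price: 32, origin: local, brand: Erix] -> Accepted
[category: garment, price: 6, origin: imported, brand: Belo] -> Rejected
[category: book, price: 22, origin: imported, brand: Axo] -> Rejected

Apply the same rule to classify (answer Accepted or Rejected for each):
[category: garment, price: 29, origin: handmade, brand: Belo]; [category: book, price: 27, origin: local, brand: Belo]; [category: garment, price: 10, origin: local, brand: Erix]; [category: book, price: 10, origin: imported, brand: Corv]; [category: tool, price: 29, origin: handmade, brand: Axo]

Rule: origin is local. This holds for each 'Accepted' example and fails for each 'Rejected' one.
[category: garment, price: 29, origin: handmade, brand: Belo] — origin is handmade, hence Rejected.
[category: book, price: 27, origin: local, brand: Belo] — origin is local, hence Accepted.
[category: garment, price: 10, origin: local, brand: Erix] — origin is local, hence Accepted.
[category: book, price: 10, origin: imported, brand: Corv] — origin is imported, hence Rejected.
[category: tool, price: 29, origin: handmade, brand: Axo] — origin is handmade, hence Rejected.

Rejected, Accepted, Accepted, Rejected, Rejected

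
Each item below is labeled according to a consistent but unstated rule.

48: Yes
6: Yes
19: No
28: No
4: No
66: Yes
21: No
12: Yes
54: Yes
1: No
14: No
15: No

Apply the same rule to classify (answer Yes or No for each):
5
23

No, No

A rule that fits every label: multiple of 6 — true of each 'Yes' example, false of each 'No' one.
5: 5 = 6·0 + 5, doesn't match → No. 23: 23 = 6·3 + 5, doesn't match → No.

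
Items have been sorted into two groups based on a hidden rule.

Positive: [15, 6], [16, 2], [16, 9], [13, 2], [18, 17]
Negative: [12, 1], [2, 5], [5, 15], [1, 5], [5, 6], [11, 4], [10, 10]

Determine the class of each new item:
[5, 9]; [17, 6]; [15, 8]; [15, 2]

Negative, Positive, Positive, Positive

All 'Positive' examples share one property — first ≥ 13 — and every 'Negative' example lacks it.
Negative: [5, 9], since first 5. Positive: [17, 6], since first 17. Positive: [15, 8], since first 15. Positive: [15, 2], since first 15.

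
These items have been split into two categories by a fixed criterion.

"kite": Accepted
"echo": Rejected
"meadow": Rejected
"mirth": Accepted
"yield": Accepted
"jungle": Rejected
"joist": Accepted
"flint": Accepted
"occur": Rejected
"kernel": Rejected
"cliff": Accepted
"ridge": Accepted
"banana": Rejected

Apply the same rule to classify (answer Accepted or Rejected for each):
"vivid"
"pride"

Every 'Accepted' example satisfies: contains 'i'. None of the 'Rejected' examples do.
"vivid": has 'i' — meets the rule, so Accepted. "pride": has 'i' — meets the rule, so Accepted.

Accepted, Accepted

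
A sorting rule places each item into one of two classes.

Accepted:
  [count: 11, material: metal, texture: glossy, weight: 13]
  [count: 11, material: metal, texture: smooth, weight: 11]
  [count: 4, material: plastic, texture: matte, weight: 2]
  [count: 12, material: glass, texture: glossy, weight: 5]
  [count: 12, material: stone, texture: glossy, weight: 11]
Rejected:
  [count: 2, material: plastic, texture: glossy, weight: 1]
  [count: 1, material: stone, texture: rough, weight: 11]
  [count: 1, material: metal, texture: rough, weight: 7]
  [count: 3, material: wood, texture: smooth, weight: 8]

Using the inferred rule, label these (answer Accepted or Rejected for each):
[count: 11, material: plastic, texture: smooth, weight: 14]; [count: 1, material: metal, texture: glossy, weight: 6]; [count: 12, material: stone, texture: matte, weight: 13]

The distinguishing property — count ≥ 4 — holds for all the 'Accepted' cases and none of the 'Rejected' cases.

Accepted, Rejected, Accepted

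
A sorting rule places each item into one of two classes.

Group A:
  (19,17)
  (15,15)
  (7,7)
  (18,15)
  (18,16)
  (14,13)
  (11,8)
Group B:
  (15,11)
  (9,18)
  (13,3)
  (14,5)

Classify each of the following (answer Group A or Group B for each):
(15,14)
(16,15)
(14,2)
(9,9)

The distinguishing property — |first − second| ≤ 3 — holds for all the 'Group A' cases and none of the 'Group B' cases.

Group A, Group A, Group B, Group A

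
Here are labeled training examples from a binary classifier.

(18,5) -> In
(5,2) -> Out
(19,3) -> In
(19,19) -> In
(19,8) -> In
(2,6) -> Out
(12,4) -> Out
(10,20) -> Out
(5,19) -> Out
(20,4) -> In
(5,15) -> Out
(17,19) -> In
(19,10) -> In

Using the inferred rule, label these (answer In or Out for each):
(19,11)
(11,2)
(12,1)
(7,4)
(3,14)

Every 'In' example satisfies: first ≥ 15. None of the 'Out' examples do.
(19,11) — first 19, hence In. (11,2) — first 11, hence Out. (12,1) — first 12, hence Out. (7,4) — first 7, hence Out. (3,14) — first 3, hence Out.

In, Out, Out, Out, Out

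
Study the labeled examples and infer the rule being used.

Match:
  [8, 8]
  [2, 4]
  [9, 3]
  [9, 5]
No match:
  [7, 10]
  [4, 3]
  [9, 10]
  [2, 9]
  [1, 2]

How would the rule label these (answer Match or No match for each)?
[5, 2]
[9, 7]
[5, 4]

No match, Match, No match

The rule appears to be: sum is even.
No match: [5, 2], since 5+2 = 7. Match: [9, 7], since 9+7 = 16. No match: [5, 4], since 5+4 = 9.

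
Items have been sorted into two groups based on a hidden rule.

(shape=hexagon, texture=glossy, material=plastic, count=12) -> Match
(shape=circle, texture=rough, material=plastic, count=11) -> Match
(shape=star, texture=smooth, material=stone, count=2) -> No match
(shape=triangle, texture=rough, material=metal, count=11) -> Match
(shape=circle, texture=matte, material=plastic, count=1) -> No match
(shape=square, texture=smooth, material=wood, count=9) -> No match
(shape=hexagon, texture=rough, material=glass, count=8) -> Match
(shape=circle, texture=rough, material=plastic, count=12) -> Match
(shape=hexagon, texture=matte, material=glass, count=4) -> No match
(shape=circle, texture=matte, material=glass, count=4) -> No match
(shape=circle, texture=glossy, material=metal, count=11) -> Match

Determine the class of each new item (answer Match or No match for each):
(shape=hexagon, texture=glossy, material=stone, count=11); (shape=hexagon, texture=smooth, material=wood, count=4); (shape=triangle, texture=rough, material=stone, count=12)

One predicate separates the groups cleanly: texture is rough OR texture is glossy.
(shape=hexagon, texture=glossy, material=stone, count=11): Match (texture is glossy). (shape=hexagon, texture=smooth, material=wood, count=4): No match (texture is smooth). (shape=triangle, texture=rough, material=stone, count=12): Match (texture is rough).

Match, No match, Match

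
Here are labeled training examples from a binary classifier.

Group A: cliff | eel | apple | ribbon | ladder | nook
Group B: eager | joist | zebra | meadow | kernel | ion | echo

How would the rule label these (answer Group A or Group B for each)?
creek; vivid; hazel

Group A, Group B, Group B

The distinguishing property — has a double letter — holds for all the 'Group A' cases and none of the 'Group B' cases.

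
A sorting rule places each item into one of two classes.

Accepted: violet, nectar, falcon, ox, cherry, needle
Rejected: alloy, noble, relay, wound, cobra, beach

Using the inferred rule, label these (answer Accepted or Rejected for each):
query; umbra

Rejected, Rejected

Looking at the examples, the only property every 'Accepted' case has and every 'Rejected' case lacks is: even length.
query: length 5 — lacks this property, so Rejected. umbra: length 5 — lacks this property, so Rejected.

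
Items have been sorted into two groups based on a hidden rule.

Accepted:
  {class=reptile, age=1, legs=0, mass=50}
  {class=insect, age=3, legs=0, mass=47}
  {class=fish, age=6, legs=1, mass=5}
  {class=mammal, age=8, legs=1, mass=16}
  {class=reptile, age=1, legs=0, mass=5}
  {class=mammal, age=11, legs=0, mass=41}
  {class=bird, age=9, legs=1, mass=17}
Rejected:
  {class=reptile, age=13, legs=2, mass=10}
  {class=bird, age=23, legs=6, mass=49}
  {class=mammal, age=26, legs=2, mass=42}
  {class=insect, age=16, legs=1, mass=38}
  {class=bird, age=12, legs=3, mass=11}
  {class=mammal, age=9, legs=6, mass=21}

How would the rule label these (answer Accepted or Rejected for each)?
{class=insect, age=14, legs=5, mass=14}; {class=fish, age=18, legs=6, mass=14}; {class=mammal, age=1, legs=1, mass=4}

Rejected, Rejected, Accepted

The distinguishing property — legs ≤ 1 AND age ≤ 11 — holds for all the 'Accepted' cases and none of the 'Rejected' cases.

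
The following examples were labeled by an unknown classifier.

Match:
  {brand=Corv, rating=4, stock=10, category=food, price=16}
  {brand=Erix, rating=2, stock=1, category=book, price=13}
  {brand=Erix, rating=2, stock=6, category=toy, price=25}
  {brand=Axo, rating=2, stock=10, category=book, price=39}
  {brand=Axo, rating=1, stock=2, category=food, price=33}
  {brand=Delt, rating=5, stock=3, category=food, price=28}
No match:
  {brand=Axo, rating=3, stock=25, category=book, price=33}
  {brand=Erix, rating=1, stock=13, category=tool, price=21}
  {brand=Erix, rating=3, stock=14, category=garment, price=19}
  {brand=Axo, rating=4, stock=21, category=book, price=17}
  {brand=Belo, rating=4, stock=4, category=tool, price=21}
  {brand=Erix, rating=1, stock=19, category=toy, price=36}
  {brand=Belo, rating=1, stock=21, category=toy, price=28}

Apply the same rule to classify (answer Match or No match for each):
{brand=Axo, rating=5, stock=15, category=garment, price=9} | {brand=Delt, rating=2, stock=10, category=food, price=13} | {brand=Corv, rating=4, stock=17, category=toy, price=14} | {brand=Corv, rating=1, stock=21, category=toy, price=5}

The common property of the 'Match' items is: category is food OR rating = 2. No 'No match' item has it.
{brand=Axo, rating=5, stock=15, category=garment, price=9}: category is garment, rating = 5, does not pass → No match. {brand=Delt, rating=2, stock=10, category=food, price=13}: category is food, rating = 2, has this property → Match. {brand=Corv, rating=4, stock=17, category=toy, price=14}: category is toy, rating = 4, does not pass → No match. {brand=Corv, rating=1, stock=21, category=toy, price=5}: category is toy, rating = 1, does not pass → No match.

No match, Match, No match, No match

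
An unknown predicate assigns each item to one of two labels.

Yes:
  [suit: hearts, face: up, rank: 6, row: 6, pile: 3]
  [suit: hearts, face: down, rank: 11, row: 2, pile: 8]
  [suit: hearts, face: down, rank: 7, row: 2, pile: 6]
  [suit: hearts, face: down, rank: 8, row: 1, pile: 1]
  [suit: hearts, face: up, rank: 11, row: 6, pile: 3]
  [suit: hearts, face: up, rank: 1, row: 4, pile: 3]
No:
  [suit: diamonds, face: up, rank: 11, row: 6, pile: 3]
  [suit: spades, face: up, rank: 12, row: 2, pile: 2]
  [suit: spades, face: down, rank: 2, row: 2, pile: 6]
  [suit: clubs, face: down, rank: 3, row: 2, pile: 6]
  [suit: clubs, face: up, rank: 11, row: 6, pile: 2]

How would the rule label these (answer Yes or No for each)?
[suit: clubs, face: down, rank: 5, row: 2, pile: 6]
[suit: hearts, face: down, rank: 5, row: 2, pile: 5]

One predicate separates the groups cleanly: suit is hearts.
[suit: clubs, face: down, rank: 5, row: 2, pile: 6]: suit is clubs — fails the rule, so No. [suit: hearts, face: down, rank: 5, row: 2, pile: 5]: suit is hearts — qualifies, so Yes.

No, Yes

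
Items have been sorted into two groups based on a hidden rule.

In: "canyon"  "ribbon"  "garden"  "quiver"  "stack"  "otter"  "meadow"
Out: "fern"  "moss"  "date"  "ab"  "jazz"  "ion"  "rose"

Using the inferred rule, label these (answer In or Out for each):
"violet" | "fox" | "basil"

In, Out, In

A rule that fits every label: length ≥ 5 — true of each 'In' example, false of each 'Out' one.
"violet": In (length 6).
"fox": Out (length 3).
"basil": In (length 5).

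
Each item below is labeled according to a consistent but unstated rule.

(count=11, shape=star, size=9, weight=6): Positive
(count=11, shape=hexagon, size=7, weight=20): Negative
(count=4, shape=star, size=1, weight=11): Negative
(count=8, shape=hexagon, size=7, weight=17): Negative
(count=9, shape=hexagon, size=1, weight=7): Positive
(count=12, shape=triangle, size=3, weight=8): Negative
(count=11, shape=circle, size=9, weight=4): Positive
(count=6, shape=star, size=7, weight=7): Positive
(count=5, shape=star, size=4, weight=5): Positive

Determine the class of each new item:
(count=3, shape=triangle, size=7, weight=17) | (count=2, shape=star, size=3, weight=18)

Negative, Negative

Rule: weight ≤ 7. This holds for each 'Positive' example and fails for each 'Negative' one.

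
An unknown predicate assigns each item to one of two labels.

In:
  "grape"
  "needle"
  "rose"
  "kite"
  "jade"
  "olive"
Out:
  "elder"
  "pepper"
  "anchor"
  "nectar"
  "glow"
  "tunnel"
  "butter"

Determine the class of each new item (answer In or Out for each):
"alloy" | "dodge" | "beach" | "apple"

Out, In, Out, In

The simplest hypothesis consistent with all the labels is: ends with 'e'.
"alloy" → ends with 'y' → Out. "dodge" → ends with 'e' → In. "beach" → ends with 'h' → Out. "apple" → ends with 'e' → In.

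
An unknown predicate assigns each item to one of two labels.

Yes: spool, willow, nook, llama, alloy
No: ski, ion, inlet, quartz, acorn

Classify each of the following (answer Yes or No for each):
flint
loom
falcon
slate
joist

No, Yes, No, No, No

The distinguishing property — has a double letter — holds for all the 'Yes' cases and none of the 'No' cases.
flint: no doubled letter, doesn't match → No.
loom: 'oo' doubled, fits → Yes.
falcon: no doubled letter, doesn't match → No.
slate: no doubled letter, doesn't match → No.
joist: no doubled letter, doesn't match → No.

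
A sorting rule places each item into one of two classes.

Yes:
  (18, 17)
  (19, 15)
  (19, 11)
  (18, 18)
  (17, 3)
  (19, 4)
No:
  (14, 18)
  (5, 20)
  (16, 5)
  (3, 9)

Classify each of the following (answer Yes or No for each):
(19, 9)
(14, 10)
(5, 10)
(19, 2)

Yes, No, No, Yes

Every 'Yes' example satisfies: first ≥ 17. None of the 'No' examples do.
(19, 9): Yes (first 19). (14, 10): No (first 14). (5, 10): No (first 5). (19, 2): Yes (first 19).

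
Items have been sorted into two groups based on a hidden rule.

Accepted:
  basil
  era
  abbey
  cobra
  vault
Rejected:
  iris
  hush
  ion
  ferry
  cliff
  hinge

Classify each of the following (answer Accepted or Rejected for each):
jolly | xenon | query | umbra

The common property of the 'Accepted' items is: contains 'a'. No 'Rejected' item has it.
jolly: no 'a', lacks this property → Rejected. xenon: no 'a', lacks this property → Rejected. query: no 'a', lacks this property → Rejected. umbra: has 'a', satisfies this → Accepted.

Rejected, Rejected, Rejected, Accepted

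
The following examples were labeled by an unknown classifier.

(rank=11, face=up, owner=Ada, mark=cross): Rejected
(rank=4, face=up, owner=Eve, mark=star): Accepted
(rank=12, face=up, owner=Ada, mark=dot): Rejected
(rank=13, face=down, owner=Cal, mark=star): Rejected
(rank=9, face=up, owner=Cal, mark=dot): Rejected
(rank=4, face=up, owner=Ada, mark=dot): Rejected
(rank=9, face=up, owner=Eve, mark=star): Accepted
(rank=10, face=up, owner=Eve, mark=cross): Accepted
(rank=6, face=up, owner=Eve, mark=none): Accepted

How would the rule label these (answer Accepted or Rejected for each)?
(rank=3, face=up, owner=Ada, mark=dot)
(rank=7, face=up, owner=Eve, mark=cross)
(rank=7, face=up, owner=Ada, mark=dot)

Rejected, Accepted, Rejected

Comparing the two groups points to one rule — owner is Eve.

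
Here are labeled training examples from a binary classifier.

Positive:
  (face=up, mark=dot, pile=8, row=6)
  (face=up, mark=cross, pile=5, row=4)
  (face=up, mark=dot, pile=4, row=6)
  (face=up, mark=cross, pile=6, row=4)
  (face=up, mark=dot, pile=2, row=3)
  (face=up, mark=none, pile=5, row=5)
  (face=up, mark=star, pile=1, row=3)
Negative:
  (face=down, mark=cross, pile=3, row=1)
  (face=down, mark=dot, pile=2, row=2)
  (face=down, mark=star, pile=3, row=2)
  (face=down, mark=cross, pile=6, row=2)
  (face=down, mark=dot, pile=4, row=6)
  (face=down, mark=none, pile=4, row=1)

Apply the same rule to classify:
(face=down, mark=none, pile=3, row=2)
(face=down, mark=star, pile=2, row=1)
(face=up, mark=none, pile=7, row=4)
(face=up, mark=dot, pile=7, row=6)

Negative, Negative, Positive, Positive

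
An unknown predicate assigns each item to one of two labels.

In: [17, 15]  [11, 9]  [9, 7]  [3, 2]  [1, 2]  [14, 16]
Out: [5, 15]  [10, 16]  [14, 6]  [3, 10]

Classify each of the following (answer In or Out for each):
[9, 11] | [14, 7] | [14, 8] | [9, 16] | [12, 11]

In, Out, Out, Out, In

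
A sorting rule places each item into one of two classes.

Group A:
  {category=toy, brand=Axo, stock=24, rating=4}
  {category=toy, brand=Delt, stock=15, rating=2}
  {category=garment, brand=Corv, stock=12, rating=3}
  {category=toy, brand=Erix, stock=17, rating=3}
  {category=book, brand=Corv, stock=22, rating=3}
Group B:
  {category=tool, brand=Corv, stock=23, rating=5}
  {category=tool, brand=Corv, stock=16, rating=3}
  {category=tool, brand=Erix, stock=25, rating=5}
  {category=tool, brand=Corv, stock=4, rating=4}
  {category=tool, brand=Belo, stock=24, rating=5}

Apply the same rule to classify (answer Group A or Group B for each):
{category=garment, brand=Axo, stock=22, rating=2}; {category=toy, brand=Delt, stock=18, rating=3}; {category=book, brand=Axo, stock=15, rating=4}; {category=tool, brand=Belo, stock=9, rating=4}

Checking candidate rules against both groups, what survives is: category is not tool.
{category=garment, brand=Axo, stock=22, rating=2}: Group A (category is garment).
{category=toy, brand=Delt, stock=18, rating=3}: Group A (category is toy).
{category=book, brand=Axo, stock=15, rating=4}: Group A (category is book).
{category=tool, brand=Belo, stock=9, rating=4}: Group B (category is tool).

Group A, Group A, Group A, Group B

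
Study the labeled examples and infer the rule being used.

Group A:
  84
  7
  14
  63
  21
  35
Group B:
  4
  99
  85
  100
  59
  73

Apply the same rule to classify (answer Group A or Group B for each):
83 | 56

Group B, Group A

All 'Group A' examples share one property — multiple of 7 — and every 'Group B' example lacks it.
83 — 83 = 7·11 + 6, hence Group B.
56 — 56 = 7·8, hence Group A.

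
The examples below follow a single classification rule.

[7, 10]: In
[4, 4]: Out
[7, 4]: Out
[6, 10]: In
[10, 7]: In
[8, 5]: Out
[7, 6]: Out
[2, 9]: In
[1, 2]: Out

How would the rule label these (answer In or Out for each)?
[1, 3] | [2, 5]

Out, Out

The distinguishing property — second ≥ 7 — holds for all the 'In' cases and none of the 'Out' cases.
[1, 3]: Out (second 3).
[2, 5]: Out (second 5).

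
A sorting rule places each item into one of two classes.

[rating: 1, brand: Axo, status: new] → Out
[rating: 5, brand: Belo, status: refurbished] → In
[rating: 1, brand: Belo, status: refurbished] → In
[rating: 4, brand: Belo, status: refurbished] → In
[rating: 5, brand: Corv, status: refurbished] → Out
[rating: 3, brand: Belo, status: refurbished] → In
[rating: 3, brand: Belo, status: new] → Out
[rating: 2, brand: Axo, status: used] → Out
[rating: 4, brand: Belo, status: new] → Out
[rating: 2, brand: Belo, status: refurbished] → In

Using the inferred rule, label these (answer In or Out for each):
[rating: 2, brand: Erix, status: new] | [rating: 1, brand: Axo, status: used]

The classifier is using: brand is Belo AND status is refurbished.
[rating: 2, brand: Erix, status: new]: brand is Erix, status is new — does not pass, so Out.
[rating: 1, brand: Axo, status: used]: brand is Axo, status is used — does not pass, so Out.

Out, Out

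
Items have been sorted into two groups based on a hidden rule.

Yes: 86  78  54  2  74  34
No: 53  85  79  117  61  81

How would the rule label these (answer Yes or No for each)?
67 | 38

The pattern is that an item is 'Yes' exactly when: even.
67 — 67 is odd, hence No.
38 — 38 is even, hence Yes.

No, Yes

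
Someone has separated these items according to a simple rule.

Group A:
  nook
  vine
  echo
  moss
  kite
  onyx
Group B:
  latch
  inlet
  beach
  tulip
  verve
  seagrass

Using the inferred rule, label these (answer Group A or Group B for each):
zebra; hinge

Group B, Group B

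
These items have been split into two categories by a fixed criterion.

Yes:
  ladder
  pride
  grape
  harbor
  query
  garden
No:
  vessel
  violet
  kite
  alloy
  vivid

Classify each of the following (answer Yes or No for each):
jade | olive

No, No

Checking candidate rules against both groups, what survives is: contains 'r'.
No: jade, since no 'r'. No: olive, since no 'r'.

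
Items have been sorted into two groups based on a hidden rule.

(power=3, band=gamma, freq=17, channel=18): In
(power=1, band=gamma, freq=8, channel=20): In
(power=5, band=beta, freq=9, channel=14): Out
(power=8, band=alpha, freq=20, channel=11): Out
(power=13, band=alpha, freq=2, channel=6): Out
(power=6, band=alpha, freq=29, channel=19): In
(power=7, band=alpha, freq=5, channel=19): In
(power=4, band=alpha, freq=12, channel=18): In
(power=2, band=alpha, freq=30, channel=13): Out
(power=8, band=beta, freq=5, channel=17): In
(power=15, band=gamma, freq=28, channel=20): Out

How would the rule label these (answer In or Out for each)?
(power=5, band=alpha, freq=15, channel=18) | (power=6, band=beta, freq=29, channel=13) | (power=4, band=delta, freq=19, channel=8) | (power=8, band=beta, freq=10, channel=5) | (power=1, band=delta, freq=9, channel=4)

The simplest hypothesis consistent with all the labels is: channel ≥ 17 AND power ≤ 8.
In: (power=5, band=alpha, freq=15, channel=18), since channel = 18, power = 5.
Out: (power=6, band=beta, freq=29, channel=13), since channel = 13, power = 6.
Out: (power=4, band=delta, freq=19, channel=8), since channel = 8, power = 4.
Out: (power=8, band=beta, freq=10, channel=5), since channel = 5, power = 8.
Out: (power=1, band=delta, freq=9, channel=4), since channel = 4, power = 1.

In, Out, Out, Out, Out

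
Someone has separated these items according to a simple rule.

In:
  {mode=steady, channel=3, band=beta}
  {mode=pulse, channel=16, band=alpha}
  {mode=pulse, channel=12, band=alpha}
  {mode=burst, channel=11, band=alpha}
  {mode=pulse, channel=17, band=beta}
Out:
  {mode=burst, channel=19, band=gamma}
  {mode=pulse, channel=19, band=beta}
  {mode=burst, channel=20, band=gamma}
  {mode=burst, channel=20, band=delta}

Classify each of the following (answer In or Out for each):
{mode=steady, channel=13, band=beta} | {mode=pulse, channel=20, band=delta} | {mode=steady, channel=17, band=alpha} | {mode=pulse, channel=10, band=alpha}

In, Out, In, In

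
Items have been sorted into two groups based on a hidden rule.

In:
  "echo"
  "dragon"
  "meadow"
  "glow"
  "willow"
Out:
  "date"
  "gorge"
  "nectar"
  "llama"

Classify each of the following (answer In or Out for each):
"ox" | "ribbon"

In, In

The classifier is using: even length AND contains 'o'.
"ox" → length 2, has 'o' → In. "ribbon" → length 6, has 'o' → In.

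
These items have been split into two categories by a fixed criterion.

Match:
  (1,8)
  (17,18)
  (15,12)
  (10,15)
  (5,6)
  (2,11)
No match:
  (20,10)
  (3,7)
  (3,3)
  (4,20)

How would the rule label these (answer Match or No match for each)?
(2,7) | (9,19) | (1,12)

The common property of the 'Match' items is: sum is odd. No 'No match' item has it.
(2,7): Match (2+7 = 9).
(9,19): No match (9+19 = 28).
(1,12): Match (1+12 = 13).

Match, No match, Match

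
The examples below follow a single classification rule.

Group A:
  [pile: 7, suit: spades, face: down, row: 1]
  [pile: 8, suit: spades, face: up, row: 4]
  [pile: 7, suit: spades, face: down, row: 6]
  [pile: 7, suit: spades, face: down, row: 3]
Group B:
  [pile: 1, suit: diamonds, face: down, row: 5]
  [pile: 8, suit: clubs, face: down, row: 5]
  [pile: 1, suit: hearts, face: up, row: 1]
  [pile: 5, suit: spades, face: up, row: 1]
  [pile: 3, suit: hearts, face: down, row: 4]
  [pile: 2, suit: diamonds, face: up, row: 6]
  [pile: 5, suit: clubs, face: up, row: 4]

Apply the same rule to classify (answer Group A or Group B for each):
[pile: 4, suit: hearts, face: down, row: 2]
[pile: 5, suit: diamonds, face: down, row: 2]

The rule appears to be: suit is spades AND pile ≥ 7.
[pile: 4, suit: hearts, face: down, row: 2]: suit is hearts, pile = 4 — does not fit, so Group B.
[pile: 5, suit: diamonds, face: down, row: 2]: suit is diamonds, pile = 5 — does not fit, so Group B.

Group B, Group B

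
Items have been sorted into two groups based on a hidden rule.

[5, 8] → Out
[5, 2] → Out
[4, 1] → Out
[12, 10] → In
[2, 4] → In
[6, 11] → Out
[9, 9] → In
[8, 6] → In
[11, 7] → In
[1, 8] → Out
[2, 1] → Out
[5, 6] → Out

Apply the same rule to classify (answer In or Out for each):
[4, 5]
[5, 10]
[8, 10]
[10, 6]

The common property of the 'In' items is: sum is even. No 'Out' item has it.
[4, 5]: 4+5 = 9 — doesn't match, so Out. [5, 10]: 5+10 = 15 — doesn't match, so Out. [8, 10]: 8+10 = 18 — qualifies, so In. [10, 6]: 10+6 = 16 — qualifies, so In.

Out, Out, In, In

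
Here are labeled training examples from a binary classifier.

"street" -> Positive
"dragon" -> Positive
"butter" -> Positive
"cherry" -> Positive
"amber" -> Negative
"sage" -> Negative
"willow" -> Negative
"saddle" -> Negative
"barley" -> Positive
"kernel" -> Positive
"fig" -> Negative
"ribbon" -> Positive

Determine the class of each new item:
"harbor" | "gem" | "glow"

The simplest hypothesis consistent with all the labels is: even length AND contains 'r'.

Positive, Negative, Negative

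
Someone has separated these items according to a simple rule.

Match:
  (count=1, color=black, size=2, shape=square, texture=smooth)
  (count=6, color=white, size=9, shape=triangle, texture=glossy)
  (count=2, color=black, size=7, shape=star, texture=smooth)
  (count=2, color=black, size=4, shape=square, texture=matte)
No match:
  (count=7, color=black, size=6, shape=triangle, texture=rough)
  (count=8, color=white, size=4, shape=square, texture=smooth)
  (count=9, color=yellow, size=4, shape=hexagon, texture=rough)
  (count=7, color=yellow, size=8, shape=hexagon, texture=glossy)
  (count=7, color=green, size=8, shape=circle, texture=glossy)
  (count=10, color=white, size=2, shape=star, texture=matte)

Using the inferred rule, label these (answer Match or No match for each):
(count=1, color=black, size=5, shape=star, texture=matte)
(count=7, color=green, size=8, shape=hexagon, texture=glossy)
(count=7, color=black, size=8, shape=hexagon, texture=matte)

The pattern is that an item is 'Match' exactly when: count ≤ 6.
(count=1, color=black, size=5, shape=star, texture=matte): count = 1, satisfies this → Match. (count=7, color=green, size=8, shape=hexagon, texture=glossy): count = 7, doesn't qualify → No match. (count=7, color=black, size=8, shape=hexagon, texture=matte): count = 7, doesn't qualify → No match.

Match, No match, No match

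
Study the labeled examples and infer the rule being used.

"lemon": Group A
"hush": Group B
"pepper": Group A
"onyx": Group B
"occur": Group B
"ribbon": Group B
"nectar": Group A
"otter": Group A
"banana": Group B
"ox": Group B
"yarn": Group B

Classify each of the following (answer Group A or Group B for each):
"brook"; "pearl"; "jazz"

Group B, Group A, Group B

Checking candidate rules against both groups, what survives is: contains 'e'.
"brook": Group B (no 'e'). "pearl": Group A (has 'e'). "jazz": Group B (no 'e').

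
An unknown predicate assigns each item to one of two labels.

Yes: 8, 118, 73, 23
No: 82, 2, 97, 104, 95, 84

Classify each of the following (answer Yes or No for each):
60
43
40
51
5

No, Yes, No, No, No

Every 'Yes' example satisfies: ≡ 3 (mod 5). None of the 'No' examples do.
60 — 60 mod 5 = 0, hence No. 43 — 43 mod 5 = 3, hence Yes. 40 — 40 mod 5 = 0, hence No. 51 — 51 mod 5 = 1, hence No. 5 — 5 mod 5 = 0, hence No.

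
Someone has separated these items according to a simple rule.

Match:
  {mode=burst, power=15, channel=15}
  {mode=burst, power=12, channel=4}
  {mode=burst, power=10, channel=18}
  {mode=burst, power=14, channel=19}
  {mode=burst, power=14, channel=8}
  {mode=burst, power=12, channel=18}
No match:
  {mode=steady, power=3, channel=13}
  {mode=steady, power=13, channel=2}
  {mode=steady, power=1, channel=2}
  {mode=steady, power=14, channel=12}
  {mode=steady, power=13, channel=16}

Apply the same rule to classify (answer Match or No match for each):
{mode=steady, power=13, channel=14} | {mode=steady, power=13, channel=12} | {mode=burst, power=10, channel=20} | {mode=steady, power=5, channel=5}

All 'Match' examples share one property — mode is burst — and every 'No match' example lacks it.

No match, No match, Match, No match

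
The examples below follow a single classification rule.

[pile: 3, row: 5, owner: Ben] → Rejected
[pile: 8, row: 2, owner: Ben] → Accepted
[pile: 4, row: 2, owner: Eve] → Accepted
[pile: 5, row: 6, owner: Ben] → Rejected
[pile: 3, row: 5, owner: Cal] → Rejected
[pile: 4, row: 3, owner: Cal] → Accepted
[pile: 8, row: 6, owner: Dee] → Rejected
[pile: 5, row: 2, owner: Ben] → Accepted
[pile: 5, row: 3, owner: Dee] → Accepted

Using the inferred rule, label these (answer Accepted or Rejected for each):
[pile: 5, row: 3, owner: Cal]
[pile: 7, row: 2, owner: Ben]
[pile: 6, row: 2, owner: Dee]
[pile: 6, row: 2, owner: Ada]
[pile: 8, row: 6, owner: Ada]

The common property of the 'Accepted' items is: row ≤ 3. No 'Rejected' item has it.
[pile: 5, row: 3, owner: Cal] → row = 3 → Accepted. [pile: 7, row: 2, owner: Ben] → row = 2 → Accepted. [pile: 6, row: 2, owner: Dee] → row = 2 → Accepted. [pile: 6, row: 2, owner: Ada] → row = 2 → Accepted. [pile: 8, row: 6, owner: Ada] → row = 6 → Rejected.

Accepted, Accepted, Accepted, Accepted, Rejected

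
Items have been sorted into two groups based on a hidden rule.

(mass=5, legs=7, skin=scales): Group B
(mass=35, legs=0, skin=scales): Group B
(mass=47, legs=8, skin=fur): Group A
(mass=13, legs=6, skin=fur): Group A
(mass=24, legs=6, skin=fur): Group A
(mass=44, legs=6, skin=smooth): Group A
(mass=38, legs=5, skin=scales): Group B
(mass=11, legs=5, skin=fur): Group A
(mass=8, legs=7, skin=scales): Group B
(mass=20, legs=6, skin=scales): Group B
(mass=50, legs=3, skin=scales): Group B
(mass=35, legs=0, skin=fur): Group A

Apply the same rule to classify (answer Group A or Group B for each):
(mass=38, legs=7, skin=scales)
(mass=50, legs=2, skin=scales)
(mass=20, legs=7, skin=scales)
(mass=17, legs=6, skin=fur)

Group B, Group B, Group B, Group A

'Group A' ⟺ skin is not scales.
(mass=38, legs=7, skin=scales) → skin is scales → Group B. (mass=50, legs=2, skin=scales) → skin is scales → Group B. (mass=20, legs=7, skin=scales) → skin is scales → Group B. (mass=17, legs=6, skin=fur) → skin is fur → Group A.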